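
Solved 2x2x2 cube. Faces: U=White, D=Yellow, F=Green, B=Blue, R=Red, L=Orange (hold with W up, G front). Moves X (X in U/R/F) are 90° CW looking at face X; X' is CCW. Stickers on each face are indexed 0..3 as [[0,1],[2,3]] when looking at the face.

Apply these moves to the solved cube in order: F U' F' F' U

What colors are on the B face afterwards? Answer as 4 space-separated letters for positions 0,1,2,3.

Answer: B W B B

Derivation:
After move 1 (F): F=GGGG U=WWOO R=WRWR D=RRYY L=OYOY
After move 2 (U'): U=WOWO F=OYGG R=GGWR B=WRBB L=BBOY
After move 3 (F'): F=YGOG U=WOGW R=RGRR D=BYYY L=BOOW
After move 4 (F'): F=GGYO U=WORR R=YGBR D=OWYY L=BWOG
After move 5 (U): U=RWRO F=YGYO R=WRBR B=BWBB L=GGOG
Query: B face = BWBB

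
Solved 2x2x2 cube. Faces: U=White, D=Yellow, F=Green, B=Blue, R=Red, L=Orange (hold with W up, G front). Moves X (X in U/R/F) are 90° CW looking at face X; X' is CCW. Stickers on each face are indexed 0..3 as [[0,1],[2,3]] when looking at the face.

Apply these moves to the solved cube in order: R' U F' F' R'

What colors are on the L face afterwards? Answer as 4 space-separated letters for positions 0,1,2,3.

Answer: G R O Y

Derivation:
After move 1 (R'): R=RRRR U=WBWB F=GWGW D=YGYG B=YBYB
After move 2 (U): U=WWBB F=RRGW R=YBRR B=OOYB L=GWOO
After move 3 (F'): F=RWRG U=WWYR R=GBYR D=WOYG L=GBOB
After move 4 (F'): F=WGRR U=WWGY R=OBWR D=BBYG L=GROY
After move 5 (R'): R=BROW U=WYGO F=WWRY D=BGYR B=GOBB
Query: L face = GROY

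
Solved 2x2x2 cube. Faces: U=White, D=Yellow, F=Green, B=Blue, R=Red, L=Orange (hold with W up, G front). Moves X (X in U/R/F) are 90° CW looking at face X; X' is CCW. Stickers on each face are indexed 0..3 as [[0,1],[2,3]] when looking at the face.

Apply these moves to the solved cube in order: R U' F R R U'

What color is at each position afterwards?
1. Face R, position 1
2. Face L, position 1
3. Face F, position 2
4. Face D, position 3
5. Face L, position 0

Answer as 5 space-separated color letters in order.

After move 1 (R): R=RRRR U=WGWG F=GYGY D=YBYB B=WBWB
After move 2 (U'): U=GGWW F=OOGY R=GYRR B=RRWB L=WBOO
After move 3 (F): F=GOYO U=GGOB R=WYWR D=RGYB L=WYOB
After move 4 (R): R=WWRY U=GOOO F=GGYB D=RWYR B=BRGB
After move 5 (R): R=RWYW U=GGOB F=GWYR D=RGYB B=OROB
After move 6 (U'): U=GBGO F=WYYR R=GWYW B=RWOB L=OROB
Query 1: R[1] = W
Query 2: L[1] = R
Query 3: F[2] = Y
Query 4: D[3] = B
Query 5: L[0] = O

Answer: W R Y B O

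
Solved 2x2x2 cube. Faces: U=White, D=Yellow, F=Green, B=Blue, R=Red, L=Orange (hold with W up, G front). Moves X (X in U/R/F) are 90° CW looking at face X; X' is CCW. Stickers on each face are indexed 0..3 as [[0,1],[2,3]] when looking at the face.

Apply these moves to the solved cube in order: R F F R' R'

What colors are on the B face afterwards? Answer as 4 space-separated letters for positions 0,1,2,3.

Answer: G B G B

Derivation:
After move 1 (R): R=RRRR U=WGWG F=GYGY D=YBYB B=WBWB
After move 2 (F): F=GGYY U=WGOO R=WRGR D=RRYB L=OYOB
After move 3 (F): F=YGYG U=WGBY R=OROR D=GWYB L=OROR
After move 4 (R'): R=RROO U=WWBW F=YGYY D=GGYG B=BBWB
After move 5 (R'): R=RORO U=WWBB F=YWYW D=GGYY B=GBGB
Query: B face = GBGB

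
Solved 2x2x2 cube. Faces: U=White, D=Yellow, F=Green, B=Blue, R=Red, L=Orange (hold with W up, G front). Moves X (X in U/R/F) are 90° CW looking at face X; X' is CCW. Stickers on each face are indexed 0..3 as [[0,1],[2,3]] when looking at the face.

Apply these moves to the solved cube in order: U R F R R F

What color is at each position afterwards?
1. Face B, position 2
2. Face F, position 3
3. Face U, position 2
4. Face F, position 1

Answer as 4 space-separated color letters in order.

After move 1 (U): U=WWWW F=RRGG R=BBRR B=OOBB L=GGOO
After move 2 (R): R=RBRB U=WRWG F=RYGY D=YBYO B=WOWB
After move 3 (F): F=GRYY U=WROG R=WBGB D=RRYO L=GYOB
After move 4 (R): R=GWBB U=WROY F=GRYO D=RWYW B=GORB
After move 5 (R): R=BGBW U=WROO F=GWYW D=RRYG B=YORB
After move 6 (F): F=YGWW U=WRBY R=OGOW D=BBYG L=GROR
Query 1: B[2] = R
Query 2: F[3] = W
Query 3: U[2] = B
Query 4: F[1] = G

Answer: R W B G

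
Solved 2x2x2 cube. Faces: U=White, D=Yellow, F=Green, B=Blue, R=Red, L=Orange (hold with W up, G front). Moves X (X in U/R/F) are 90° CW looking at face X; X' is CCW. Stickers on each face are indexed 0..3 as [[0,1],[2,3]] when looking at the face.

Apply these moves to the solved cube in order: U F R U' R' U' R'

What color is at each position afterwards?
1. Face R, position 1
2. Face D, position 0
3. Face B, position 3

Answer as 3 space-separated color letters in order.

Answer: R R B

Derivation:
After move 1 (U): U=WWWW F=RRGG R=BBRR B=OOBB L=GGOO
After move 2 (F): F=GRGR U=WWOG R=WBWR D=RBYY L=GYOY
After move 3 (R): R=WWRB U=WROR F=GBGY D=RBYO B=GOWB
After move 4 (U'): U=RRWO F=GYGY R=GBRB B=WWWB L=GOOY
After move 5 (R'): R=BBGR U=RWWW F=GRGO D=RYYY B=OWBB
After move 6 (U'): U=WWRW F=GOGO R=GRGR B=BBBB L=OWOY
After move 7 (R'): R=RRGG U=WBRB F=GWGW D=ROYO B=YBYB
Query 1: R[1] = R
Query 2: D[0] = R
Query 3: B[3] = B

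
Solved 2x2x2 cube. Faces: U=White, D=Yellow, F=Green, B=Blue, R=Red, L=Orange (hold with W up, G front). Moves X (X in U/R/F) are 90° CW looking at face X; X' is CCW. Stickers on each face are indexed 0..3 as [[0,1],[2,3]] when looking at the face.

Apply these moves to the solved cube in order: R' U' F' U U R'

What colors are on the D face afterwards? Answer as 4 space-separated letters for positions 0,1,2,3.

After move 1 (R'): R=RRRR U=WBWB F=GWGW D=YGYG B=YBYB
After move 2 (U'): U=BBWW F=OOGW R=GWRR B=RRYB L=YBOO
After move 3 (F'): F=OWOG U=BBGR R=GWYR D=BOYG L=YWOW
After move 4 (U): U=GBRB F=GWOG R=RRYR B=YWYB L=OWOW
After move 5 (U): U=RGBB F=RROG R=YWYR B=OWYB L=GWOW
After move 6 (R'): R=WRYY U=RYBO F=RGOB D=BRYG B=GWOB
Query: D face = BRYG

Answer: B R Y G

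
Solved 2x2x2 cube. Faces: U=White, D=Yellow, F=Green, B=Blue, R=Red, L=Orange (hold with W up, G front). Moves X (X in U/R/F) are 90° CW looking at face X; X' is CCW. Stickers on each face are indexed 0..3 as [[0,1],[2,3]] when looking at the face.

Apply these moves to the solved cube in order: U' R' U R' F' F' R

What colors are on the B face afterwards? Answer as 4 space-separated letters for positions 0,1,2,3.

After move 1 (U'): U=WWWW F=OOGG R=GGRR B=RRBB L=BBOO
After move 2 (R'): R=GRGR U=WBWR F=OWGW D=YOYG B=YRYB
After move 3 (U): U=WWRB F=GRGW R=YRGR B=BBYB L=OWOO
After move 4 (R'): R=RRYG U=WYRB F=GWGB D=YRYW B=GBOB
After move 5 (F'): F=WBGG U=WYRY R=RRYG D=WOYW L=OBOR
After move 6 (F'): F=BGWG U=WYRY R=ORWG D=BRYW L=OYOR
After move 7 (R): R=WOGR U=WGRG F=BRWW D=BOYG B=YBYB
Query: B face = YBYB

Answer: Y B Y B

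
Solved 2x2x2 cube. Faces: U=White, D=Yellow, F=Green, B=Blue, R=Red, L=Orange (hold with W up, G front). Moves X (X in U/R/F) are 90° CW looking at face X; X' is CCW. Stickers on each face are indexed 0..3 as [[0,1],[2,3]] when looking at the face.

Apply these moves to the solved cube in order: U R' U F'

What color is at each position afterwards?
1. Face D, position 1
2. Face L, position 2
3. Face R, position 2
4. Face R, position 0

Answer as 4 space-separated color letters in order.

After move 1 (U): U=WWWW F=RRGG R=BBRR B=OOBB L=GGOO
After move 2 (R'): R=BRBR U=WBWO F=RWGW D=YRYG B=YOYB
After move 3 (U): U=WWOB F=BRGW R=YOBR B=GGYB L=RWOO
After move 4 (F'): F=RWBG U=WWYB R=ROYR D=WOYG L=RBOO
Query 1: D[1] = O
Query 2: L[2] = O
Query 3: R[2] = Y
Query 4: R[0] = R

Answer: O O Y R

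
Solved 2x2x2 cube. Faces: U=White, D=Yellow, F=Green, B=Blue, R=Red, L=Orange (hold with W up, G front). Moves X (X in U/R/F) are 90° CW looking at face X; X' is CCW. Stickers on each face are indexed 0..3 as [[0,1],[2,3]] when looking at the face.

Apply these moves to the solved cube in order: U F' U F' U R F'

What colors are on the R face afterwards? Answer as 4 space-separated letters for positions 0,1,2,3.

Answer: B G G W

Derivation:
After move 1 (U): U=WWWW F=RRGG R=BBRR B=OOBB L=GGOO
After move 2 (F'): F=RGRG U=WWBR R=YBYR D=GOYY L=GWOW
After move 3 (U): U=BWRW F=YBRG R=OOYR B=GWBB L=RGOW
After move 4 (F'): F=BGYR U=BWOY R=OOGR D=GWYY L=RWOR
After move 5 (U): U=OBYW F=OOYR R=GWGR B=RWBB L=BGOR
After move 6 (R): R=GGRW U=OOYR F=OWYY D=GBYR B=WWBB
After move 7 (F'): F=WYOY U=OOGR R=BGGW D=GRYR L=BROY
Query: R face = BGGW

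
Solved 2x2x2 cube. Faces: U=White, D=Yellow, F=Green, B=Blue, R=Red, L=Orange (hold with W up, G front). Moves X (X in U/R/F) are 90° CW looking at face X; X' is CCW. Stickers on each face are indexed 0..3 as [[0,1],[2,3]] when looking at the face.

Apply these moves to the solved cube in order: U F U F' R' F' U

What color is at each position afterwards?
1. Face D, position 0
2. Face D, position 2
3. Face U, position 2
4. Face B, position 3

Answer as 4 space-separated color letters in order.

Answer: W Y B B

Derivation:
After move 1 (U): U=WWWW F=RRGG R=BBRR B=OOBB L=GGOO
After move 2 (F): F=GRGR U=WWOG R=WBWR D=RBYY L=GYOY
After move 3 (U): U=OWGW F=WBGR R=OOWR B=GYBB L=GROY
After move 4 (F'): F=BRWG U=OWOW R=BORR D=RYYY L=GWOG
After move 5 (R'): R=ORBR U=OBOG F=BWWW D=RRYG B=YYYB
After move 6 (F'): F=WWBW U=OBOB R=RRRR D=WGYG L=GGOO
After move 7 (U): U=OOBB F=RRBW R=YYRR B=GGYB L=WWOO
Query 1: D[0] = W
Query 2: D[2] = Y
Query 3: U[2] = B
Query 4: B[3] = B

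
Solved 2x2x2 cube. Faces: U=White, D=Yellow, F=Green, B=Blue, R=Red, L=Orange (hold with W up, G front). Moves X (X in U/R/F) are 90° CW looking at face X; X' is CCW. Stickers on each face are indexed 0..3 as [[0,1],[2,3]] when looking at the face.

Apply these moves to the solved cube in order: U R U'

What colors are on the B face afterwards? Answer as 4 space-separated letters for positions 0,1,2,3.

After move 1 (U): U=WWWW F=RRGG R=BBRR B=OOBB L=GGOO
After move 2 (R): R=RBRB U=WRWG F=RYGY D=YBYO B=WOWB
After move 3 (U'): U=RGWW F=GGGY R=RYRB B=RBWB L=WOOO
Query: B face = RBWB

Answer: R B W B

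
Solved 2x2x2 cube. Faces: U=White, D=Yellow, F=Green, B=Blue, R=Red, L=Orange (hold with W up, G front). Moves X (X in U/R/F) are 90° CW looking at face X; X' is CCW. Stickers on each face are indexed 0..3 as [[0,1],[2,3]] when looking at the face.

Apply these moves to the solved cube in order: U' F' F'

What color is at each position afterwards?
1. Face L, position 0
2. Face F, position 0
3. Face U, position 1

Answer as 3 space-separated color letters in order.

After move 1 (U'): U=WWWW F=OOGG R=GGRR B=RRBB L=BBOO
After move 2 (F'): F=OGOG U=WWGR R=YGYR D=BOYY L=BWOW
After move 3 (F'): F=GGOO U=WWYY R=OGBR D=WWYY L=BROG
Query 1: L[0] = B
Query 2: F[0] = G
Query 3: U[1] = W

Answer: B G W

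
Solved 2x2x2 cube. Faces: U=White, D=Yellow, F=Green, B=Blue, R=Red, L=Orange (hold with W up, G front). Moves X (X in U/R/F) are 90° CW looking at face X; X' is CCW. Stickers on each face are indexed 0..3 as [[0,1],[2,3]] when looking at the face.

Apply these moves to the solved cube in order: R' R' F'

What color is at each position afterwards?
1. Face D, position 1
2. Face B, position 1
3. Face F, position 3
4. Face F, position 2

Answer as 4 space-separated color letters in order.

After move 1 (R'): R=RRRR U=WBWB F=GWGW D=YGYG B=YBYB
After move 2 (R'): R=RRRR U=WYWY F=GBGB D=YWYW B=GBGB
After move 3 (F'): F=BBGG U=WYRR R=WRYR D=OOYW L=OYOW
Query 1: D[1] = O
Query 2: B[1] = B
Query 3: F[3] = G
Query 4: F[2] = G

Answer: O B G G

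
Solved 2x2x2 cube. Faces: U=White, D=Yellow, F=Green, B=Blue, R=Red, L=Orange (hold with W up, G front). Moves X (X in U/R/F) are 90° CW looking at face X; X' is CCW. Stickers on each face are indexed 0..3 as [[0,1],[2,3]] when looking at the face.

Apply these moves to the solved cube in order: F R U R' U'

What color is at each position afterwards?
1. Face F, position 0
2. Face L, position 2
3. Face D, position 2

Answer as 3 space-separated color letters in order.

Answer: G O Y

Derivation:
After move 1 (F): F=GGGG U=WWOO R=WRWR D=RRYY L=OYOY
After move 2 (R): R=WWRR U=WGOG F=GRGY D=RBYB B=OBWB
After move 3 (U): U=OWGG F=WWGY R=OBRR B=OYWB L=GROY
After move 4 (R'): R=BROR U=OWGO F=WWGG D=RWYY B=BYBB
After move 5 (U'): U=WOOG F=GRGG R=WWOR B=BRBB L=BYOY
Query 1: F[0] = G
Query 2: L[2] = O
Query 3: D[2] = Y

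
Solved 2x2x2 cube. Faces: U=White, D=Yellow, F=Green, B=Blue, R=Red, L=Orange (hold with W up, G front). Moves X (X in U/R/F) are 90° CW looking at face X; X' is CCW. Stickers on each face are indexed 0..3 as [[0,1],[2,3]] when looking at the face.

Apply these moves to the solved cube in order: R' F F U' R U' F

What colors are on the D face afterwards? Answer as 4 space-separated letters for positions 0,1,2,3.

Answer: R O Y O

Derivation:
After move 1 (R'): R=RRRR U=WBWB F=GWGW D=YGYG B=YBYB
After move 2 (F): F=GGWW U=WBOO R=WRBR D=RRYG L=OYOG
After move 3 (F): F=WGWG U=WBGY R=OROR D=BWYG L=OROR
After move 4 (U'): U=BYWG F=ORWG R=WGOR B=ORYB L=YBOR
After move 5 (R): R=OWRG U=BRWG F=OWWG D=BYYO B=GRYB
After move 6 (U'): U=RGBW F=YBWG R=OWRG B=OWYB L=GROR
After move 7 (F): F=WYGB U=RGRR R=BWWG D=ROYO L=GBOY
Query: D face = ROYO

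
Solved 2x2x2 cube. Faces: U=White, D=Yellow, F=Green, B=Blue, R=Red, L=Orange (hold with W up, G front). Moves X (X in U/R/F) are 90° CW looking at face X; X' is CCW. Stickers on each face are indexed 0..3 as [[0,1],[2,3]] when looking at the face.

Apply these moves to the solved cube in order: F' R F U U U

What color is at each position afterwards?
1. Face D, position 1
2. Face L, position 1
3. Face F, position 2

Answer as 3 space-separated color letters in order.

After move 1 (F'): F=GGGG U=WWRR R=YRYR D=OOYY L=OWOW
After move 2 (R): R=YYRR U=WGRG F=GOGY D=OBYB B=RBWB
After move 3 (F): F=GGYO U=WGWW R=RYGR D=RYYB L=OOOB
After move 4 (U): U=WWWG F=RYYO R=RBGR B=OOWB L=GGOB
After move 5 (U): U=WWGW F=RBYO R=OOGR B=GGWB L=RYOB
After move 6 (U): U=GWWW F=OOYO R=GGGR B=RYWB L=RBOB
Query 1: D[1] = Y
Query 2: L[1] = B
Query 3: F[2] = Y

Answer: Y B Y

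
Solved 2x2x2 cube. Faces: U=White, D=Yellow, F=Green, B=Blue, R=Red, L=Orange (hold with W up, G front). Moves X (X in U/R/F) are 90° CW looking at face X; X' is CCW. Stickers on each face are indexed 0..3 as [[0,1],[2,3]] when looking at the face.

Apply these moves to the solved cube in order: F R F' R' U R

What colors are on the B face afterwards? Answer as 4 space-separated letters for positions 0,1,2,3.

Answer: W G W B

Derivation:
After move 1 (F): F=GGGG U=WWOO R=WRWR D=RRYY L=OYOY
After move 2 (R): R=WWRR U=WGOG F=GRGY D=RBYB B=OBWB
After move 3 (F'): F=RYGG U=WGWR R=BWRR D=YYYB L=OGOO
After move 4 (R'): R=WRBR U=WWWO F=RGGR D=YYYG B=BBYB
After move 5 (U): U=WWOW F=WRGR R=BBBR B=OGYB L=RGOO
After move 6 (R): R=BBRB U=WROR F=WYGG D=YYYO B=WGWB
Query: B face = WGWB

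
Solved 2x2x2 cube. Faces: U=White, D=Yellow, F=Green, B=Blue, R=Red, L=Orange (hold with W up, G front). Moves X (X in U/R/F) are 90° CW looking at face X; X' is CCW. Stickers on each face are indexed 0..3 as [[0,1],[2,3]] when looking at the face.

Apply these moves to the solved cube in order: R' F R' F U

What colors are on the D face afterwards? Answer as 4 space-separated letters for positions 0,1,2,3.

After move 1 (R'): R=RRRR U=WBWB F=GWGW D=YGYG B=YBYB
After move 2 (F): F=GGWW U=WBOO R=WRBR D=RRYG L=OYOG
After move 3 (R'): R=RRWB U=WYOY F=GBWO D=RGYW B=GBRB
After move 4 (F): F=WGOB U=WYGY R=ORYB D=WRYW L=OROG
After move 5 (U): U=GWYY F=OROB R=GBYB B=ORRB L=WGOG
Query: D face = WRYW

Answer: W R Y W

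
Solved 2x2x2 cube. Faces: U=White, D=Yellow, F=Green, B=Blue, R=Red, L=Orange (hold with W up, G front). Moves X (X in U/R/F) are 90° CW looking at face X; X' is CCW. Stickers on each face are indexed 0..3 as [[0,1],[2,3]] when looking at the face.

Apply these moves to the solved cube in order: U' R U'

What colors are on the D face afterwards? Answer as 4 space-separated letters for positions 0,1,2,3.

Answer: Y B Y R

Derivation:
After move 1 (U'): U=WWWW F=OOGG R=GGRR B=RRBB L=BBOO
After move 2 (R): R=RGRG U=WOWG F=OYGY D=YBYR B=WRWB
After move 3 (U'): U=OGWW F=BBGY R=OYRG B=RGWB L=WROO
Query: D face = YBYR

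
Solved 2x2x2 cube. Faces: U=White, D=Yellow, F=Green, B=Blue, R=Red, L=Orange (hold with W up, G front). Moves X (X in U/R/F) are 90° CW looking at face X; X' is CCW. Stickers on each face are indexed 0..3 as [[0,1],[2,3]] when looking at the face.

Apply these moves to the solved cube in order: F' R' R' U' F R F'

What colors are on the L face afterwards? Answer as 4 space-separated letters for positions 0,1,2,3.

Answer: G W O W

Derivation:
After move 1 (F'): F=GGGG U=WWRR R=YRYR D=OOYY L=OWOW
After move 2 (R'): R=RRYY U=WBRB F=GWGR D=OGYG B=YBOB
After move 3 (R'): R=RYRY U=WORY F=GBGB D=OWYR B=GBGB
After move 4 (U'): U=OYWR F=OWGB R=GBRY B=RYGB L=GBOW
After move 5 (F): F=GOBW U=OYWB R=WBRY D=RGYR L=GOOW
After move 6 (R): R=RWYB U=OOWW F=GGBR D=RGYR B=BYYB
After move 7 (F'): F=GRGB U=OORY R=GWRB D=OWYR L=GWOW
Query: L face = GWOW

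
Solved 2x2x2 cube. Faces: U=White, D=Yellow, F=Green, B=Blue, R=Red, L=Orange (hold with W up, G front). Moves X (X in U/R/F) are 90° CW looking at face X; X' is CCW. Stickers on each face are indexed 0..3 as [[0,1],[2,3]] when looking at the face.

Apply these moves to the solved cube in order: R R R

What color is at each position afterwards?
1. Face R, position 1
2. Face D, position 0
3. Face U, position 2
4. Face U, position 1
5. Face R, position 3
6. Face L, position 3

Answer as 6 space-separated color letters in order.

Answer: R Y W B R O

Derivation:
After move 1 (R): R=RRRR U=WGWG F=GYGY D=YBYB B=WBWB
After move 2 (R): R=RRRR U=WYWY F=GBGB D=YWYW B=GBGB
After move 3 (R): R=RRRR U=WBWB F=GWGW D=YGYG B=YBYB
Query 1: R[1] = R
Query 2: D[0] = Y
Query 3: U[2] = W
Query 4: U[1] = B
Query 5: R[3] = R
Query 6: L[3] = O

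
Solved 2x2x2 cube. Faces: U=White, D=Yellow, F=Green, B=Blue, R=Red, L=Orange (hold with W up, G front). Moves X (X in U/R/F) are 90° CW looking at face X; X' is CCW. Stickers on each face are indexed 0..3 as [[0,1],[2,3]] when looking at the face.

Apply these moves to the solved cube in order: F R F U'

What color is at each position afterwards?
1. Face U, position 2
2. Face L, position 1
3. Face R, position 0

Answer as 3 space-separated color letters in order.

Answer: W B G

Derivation:
After move 1 (F): F=GGGG U=WWOO R=WRWR D=RRYY L=OYOY
After move 2 (R): R=WWRR U=WGOG F=GRGY D=RBYB B=OBWB
After move 3 (F): F=GGYR U=WGYY R=OWGR D=RWYB L=OROB
After move 4 (U'): U=GYWY F=ORYR R=GGGR B=OWWB L=OBOB
Query 1: U[2] = W
Query 2: L[1] = B
Query 3: R[0] = G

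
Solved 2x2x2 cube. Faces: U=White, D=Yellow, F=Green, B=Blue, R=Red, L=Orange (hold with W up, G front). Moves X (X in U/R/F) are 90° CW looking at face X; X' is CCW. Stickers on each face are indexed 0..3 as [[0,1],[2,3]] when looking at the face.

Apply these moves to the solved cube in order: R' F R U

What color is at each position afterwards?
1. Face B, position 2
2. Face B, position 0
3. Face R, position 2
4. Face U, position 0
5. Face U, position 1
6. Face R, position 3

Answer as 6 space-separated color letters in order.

Answer: B O R O W R

Derivation:
After move 1 (R'): R=RRRR U=WBWB F=GWGW D=YGYG B=YBYB
After move 2 (F): F=GGWW U=WBOO R=WRBR D=RRYG L=OYOG
After move 3 (R): R=BWRR U=WGOW F=GRWG D=RYYY B=OBBB
After move 4 (U): U=OWWG F=BWWG R=OBRR B=OYBB L=GROG
Query 1: B[2] = B
Query 2: B[0] = O
Query 3: R[2] = R
Query 4: U[0] = O
Query 5: U[1] = W
Query 6: R[3] = R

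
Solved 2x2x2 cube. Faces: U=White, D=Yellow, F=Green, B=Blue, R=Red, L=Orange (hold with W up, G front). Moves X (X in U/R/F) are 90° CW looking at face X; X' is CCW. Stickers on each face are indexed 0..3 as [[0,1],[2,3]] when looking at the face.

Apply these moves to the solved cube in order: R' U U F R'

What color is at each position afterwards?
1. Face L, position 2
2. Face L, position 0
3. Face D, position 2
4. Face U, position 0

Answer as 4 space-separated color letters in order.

Answer: O R Y B

Derivation:
After move 1 (R'): R=RRRR U=WBWB F=GWGW D=YGYG B=YBYB
After move 2 (U): U=WWBB F=RRGW R=YBRR B=OOYB L=GWOO
After move 3 (U): U=BWBW F=YBGW R=OORR B=GWYB L=RROO
After move 4 (F): F=GYWB U=BWOR R=BOWR D=ROYG L=RYOG
After move 5 (R'): R=ORBW U=BYOG F=GWWR D=RYYB B=GWOB
Query 1: L[2] = O
Query 2: L[0] = R
Query 3: D[2] = Y
Query 4: U[0] = B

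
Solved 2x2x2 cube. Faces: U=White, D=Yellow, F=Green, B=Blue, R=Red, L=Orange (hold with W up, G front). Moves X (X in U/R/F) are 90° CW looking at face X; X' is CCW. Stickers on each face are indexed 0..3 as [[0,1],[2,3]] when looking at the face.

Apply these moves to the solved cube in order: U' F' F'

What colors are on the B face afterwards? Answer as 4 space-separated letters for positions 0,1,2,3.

Answer: R R B B

Derivation:
After move 1 (U'): U=WWWW F=OOGG R=GGRR B=RRBB L=BBOO
After move 2 (F'): F=OGOG U=WWGR R=YGYR D=BOYY L=BWOW
After move 3 (F'): F=GGOO U=WWYY R=OGBR D=WWYY L=BROG
Query: B face = RRBB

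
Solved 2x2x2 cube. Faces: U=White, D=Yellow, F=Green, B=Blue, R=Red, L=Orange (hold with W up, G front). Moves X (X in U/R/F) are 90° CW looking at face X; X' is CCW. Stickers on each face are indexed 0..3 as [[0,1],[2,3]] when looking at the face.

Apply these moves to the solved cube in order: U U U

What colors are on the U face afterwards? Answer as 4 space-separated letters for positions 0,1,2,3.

Answer: W W W W

Derivation:
After move 1 (U): U=WWWW F=RRGG R=BBRR B=OOBB L=GGOO
After move 2 (U): U=WWWW F=BBGG R=OORR B=GGBB L=RROO
After move 3 (U): U=WWWW F=OOGG R=GGRR B=RRBB L=BBOO
Query: U face = WWWW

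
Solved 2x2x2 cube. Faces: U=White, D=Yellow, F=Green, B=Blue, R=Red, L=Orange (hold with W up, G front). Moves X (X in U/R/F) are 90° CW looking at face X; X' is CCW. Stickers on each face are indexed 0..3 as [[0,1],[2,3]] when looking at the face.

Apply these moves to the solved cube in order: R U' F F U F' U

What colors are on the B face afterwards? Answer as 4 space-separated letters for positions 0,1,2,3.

Answer: Y G W B

Derivation:
After move 1 (R): R=RRRR U=WGWG F=GYGY D=YBYB B=WBWB
After move 2 (U'): U=GGWW F=OOGY R=GYRR B=RRWB L=WBOO
After move 3 (F): F=GOYO U=GGOB R=WYWR D=RGYB L=WYOB
After move 4 (F): F=YGOO U=GGBY R=OYBR D=WWYB L=WROG
After move 5 (U): U=BGYG F=OYOO R=RRBR B=WRWB L=YGOG
After move 6 (F'): F=YOOO U=BGRB R=WRWR D=GGYB L=YGOY
After move 7 (U): U=RBBG F=WROO R=WRWR B=YGWB L=YOOY
Query: B face = YGWB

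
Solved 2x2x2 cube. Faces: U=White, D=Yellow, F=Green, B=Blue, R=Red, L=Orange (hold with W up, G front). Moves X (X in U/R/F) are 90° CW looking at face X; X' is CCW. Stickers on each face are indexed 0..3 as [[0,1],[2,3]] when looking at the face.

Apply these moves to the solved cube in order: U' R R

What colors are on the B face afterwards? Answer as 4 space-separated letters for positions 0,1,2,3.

Answer: G R O B

Derivation:
After move 1 (U'): U=WWWW F=OOGG R=GGRR B=RRBB L=BBOO
After move 2 (R): R=RGRG U=WOWG F=OYGY D=YBYR B=WRWB
After move 3 (R): R=RRGG U=WYWY F=OBGR D=YWYW B=GROB
Query: B face = GROB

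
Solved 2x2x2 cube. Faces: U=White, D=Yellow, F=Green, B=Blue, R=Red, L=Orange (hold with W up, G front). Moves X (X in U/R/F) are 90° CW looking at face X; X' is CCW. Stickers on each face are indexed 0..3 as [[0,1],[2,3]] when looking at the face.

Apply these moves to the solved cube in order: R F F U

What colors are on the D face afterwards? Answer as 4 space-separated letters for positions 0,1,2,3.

Answer: G W Y B

Derivation:
After move 1 (R): R=RRRR U=WGWG F=GYGY D=YBYB B=WBWB
After move 2 (F): F=GGYY U=WGOO R=WRGR D=RRYB L=OYOB
After move 3 (F): F=YGYG U=WGBY R=OROR D=GWYB L=OROR
After move 4 (U): U=BWYG F=ORYG R=WBOR B=ORWB L=YGOR
Query: D face = GWYB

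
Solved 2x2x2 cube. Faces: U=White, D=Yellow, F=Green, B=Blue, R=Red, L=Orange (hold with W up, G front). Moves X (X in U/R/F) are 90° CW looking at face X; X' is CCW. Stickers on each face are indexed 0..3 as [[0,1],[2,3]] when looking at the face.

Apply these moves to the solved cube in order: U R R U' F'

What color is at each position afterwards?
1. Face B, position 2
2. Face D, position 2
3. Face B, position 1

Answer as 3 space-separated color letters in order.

After move 1 (U): U=WWWW F=RRGG R=BBRR B=OOBB L=GGOO
After move 2 (R): R=RBRB U=WRWG F=RYGY D=YBYO B=WOWB
After move 3 (R): R=RRBB U=WYWY F=RBGO D=YWYW B=GORB
After move 4 (U'): U=YYWW F=GGGO R=RBBB B=RRRB L=GOOO
After move 5 (F'): F=GOGG U=YYRB R=WBYB D=OOYW L=GWOW
Query 1: B[2] = R
Query 2: D[2] = Y
Query 3: B[1] = R

Answer: R Y R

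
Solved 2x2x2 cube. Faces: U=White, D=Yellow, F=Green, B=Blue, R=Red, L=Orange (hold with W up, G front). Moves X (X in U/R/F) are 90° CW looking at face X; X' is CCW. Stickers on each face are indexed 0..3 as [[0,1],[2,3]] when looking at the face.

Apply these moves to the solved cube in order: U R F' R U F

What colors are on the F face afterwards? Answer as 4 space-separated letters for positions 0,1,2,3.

Answer: R Y O B

Derivation:
After move 1 (U): U=WWWW F=RRGG R=BBRR B=OOBB L=GGOO
After move 2 (R): R=RBRB U=WRWG F=RYGY D=YBYO B=WOWB
After move 3 (F'): F=YYRG U=WRRR R=BBYB D=GOYO L=GGOW
After move 4 (R): R=YBBB U=WYRG F=YORO D=GWYW B=RORB
After move 5 (U): U=RWGY F=YBRO R=ROBB B=GGRB L=YOOW
After move 6 (F): F=RYOB U=RWWO R=GOYB D=BRYW L=YGOW
Query: F face = RYOB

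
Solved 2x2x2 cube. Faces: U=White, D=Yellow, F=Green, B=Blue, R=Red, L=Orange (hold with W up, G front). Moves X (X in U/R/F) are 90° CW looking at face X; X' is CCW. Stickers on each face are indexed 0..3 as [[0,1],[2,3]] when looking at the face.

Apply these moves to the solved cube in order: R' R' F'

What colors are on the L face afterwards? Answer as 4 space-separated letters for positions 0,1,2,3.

After move 1 (R'): R=RRRR U=WBWB F=GWGW D=YGYG B=YBYB
After move 2 (R'): R=RRRR U=WYWY F=GBGB D=YWYW B=GBGB
After move 3 (F'): F=BBGG U=WYRR R=WRYR D=OOYW L=OYOW
Query: L face = OYOW

Answer: O Y O W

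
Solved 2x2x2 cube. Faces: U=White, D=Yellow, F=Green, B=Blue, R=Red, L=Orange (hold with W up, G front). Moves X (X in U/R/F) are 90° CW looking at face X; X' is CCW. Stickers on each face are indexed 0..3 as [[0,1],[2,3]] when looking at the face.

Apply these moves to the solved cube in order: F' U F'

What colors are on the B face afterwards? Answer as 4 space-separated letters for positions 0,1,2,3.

Answer: O W B B

Derivation:
After move 1 (F'): F=GGGG U=WWRR R=YRYR D=OOYY L=OWOW
After move 2 (U): U=RWRW F=YRGG R=BBYR B=OWBB L=GGOW
After move 3 (F'): F=RGYG U=RWBY R=OBOR D=GWYY L=GWOR
Query: B face = OWBB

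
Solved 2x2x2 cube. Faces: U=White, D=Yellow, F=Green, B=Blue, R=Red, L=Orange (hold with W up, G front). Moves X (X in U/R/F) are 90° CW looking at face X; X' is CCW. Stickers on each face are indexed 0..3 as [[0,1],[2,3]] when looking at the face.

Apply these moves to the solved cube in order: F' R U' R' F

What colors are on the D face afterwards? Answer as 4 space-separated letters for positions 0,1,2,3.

After move 1 (F'): F=GGGG U=WWRR R=YRYR D=OOYY L=OWOW
After move 2 (R): R=YYRR U=WGRG F=GOGY D=OBYB B=RBWB
After move 3 (U'): U=GGWR F=OWGY R=GORR B=YYWB L=RBOW
After move 4 (R'): R=ORGR U=GWWY F=OGGR D=OWYY B=BYBB
After move 5 (F): F=GORG U=GWWB R=WRYR D=GOYY L=ROOW
Query: D face = GOYY

Answer: G O Y Y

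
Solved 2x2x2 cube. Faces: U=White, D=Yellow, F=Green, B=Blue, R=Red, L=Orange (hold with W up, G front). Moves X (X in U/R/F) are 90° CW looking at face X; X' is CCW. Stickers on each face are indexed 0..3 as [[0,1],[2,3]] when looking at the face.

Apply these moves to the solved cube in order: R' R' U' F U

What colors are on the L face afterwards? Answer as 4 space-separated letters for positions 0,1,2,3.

Answer: G O O W

Derivation:
After move 1 (R'): R=RRRR U=WBWB F=GWGW D=YGYG B=YBYB
After move 2 (R'): R=RRRR U=WYWY F=GBGB D=YWYW B=GBGB
After move 3 (U'): U=YYWW F=OOGB R=GBRR B=RRGB L=GBOO
After move 4 (F): F=GOBO U=YYOB R=WBWR D=RGYW L=GYOW
After move 5 (U): U=OYBY F=WBBO R=RRWR B=GYGB L=GOOW
Query: L face = GOOW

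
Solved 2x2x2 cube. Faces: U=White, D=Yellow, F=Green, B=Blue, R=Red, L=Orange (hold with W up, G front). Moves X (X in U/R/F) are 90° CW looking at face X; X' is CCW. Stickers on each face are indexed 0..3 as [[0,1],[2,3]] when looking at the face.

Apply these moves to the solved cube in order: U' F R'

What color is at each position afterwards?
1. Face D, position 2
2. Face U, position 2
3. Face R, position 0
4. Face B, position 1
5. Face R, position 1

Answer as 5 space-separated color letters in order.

After move 1 (U'): U=WWWW F=OOGG R=GGRR B=RRBB L=BBOO
After move 2 (F): F=GOGO U=WWOB R=WGWR D=RGYY L=BYOY
After move 3 (R'): R=GRWW U=WBOR F=GWGB D=ROYO B=YRGB
Query 1: D[2] = Y
Query 2: U[2] = O
Query 3: R[0] = G
Query 4: B[1] = R
Query 5: R[1] = R

Answer: Y O G R R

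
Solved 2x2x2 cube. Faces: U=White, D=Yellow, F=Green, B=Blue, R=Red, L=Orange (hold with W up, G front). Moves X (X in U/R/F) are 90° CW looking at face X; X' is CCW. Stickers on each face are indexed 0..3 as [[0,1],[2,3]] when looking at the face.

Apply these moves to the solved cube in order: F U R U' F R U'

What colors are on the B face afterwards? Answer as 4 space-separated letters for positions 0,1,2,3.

Answer: O O G B

Derivation:
After move 1 (F): F=GGGG U=WWOO R=WRWR D=RRYY L=OYOY
After move 2 (U): U=OWOW F=WRGG R=BBWR B=OYBB L=GGOY
After move 3 (R): R=WBRB U=OROG F=WRGY D=RBYO B=WYWB
After move 4 (U'): U=RGOO F=GGGY R=WRRB B=WBWB L=WYOY
After move 5 (F): F=GGYG U=RGYY R=OROB D=RWYO L=WROB
After move 6 (R): R=OOBR U=RGYG F=GWYO D=RWYW B=YBGB
After move 7 (U'): U=GGRY F=WRYO R=GWBR B=OOGB L=YBOB
Query: B face = OOGB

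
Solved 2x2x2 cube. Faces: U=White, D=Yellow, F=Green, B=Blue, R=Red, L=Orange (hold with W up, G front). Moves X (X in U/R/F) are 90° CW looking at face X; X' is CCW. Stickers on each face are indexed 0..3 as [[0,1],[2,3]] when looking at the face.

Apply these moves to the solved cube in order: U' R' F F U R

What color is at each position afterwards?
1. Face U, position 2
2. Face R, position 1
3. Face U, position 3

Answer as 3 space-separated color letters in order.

After move 1 (U'): U=WWWW F=OOGG R=GGRR B=RRBB L=BBOO
After move 2 (R'): R=GRGR U=WBWR F=OWGW D=YOYG B=YRYB
After move 3 (F): F=GOWW U=WBOB R=WRRR D=GGYG L=BYOO
After move 4 (F): F=WGWO U=WBOY R=ORBR D=RWYG L=BGOG
After move 5 (U): U=OWYB F=ORWO R=YRBR B=BGYB L=WGOG
After move 6 (R): R=BYRR U=ORYO F=OWWG D=RYYB B=BGWB
Query 1: U[2] = Y
Query 2: R[1] = Y
Query 3: U[3] = O

Answer: Y Y O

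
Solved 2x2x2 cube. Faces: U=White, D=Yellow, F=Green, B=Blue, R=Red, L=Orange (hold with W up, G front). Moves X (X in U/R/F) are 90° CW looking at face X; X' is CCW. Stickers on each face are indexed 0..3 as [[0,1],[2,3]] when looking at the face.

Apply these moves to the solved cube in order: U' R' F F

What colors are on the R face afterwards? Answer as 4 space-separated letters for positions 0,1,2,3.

Answer: O R B R

Derivation:
After move 1 (U'): U=WWWW F=OOGG R=GGRR B=RRBB L=BBOO
After move 2 (R'): R=GRGR U=WBWR F=OWGW D=YOYG B=YRYB
After move 3 (F): F=GOWW U=WBOB R=WRRR D=GGYG L=BYOO
After move 4 (F): F=WGWO U=WBOY R=ORBR D=RWYG L=BGOG
Query: R face = ORBR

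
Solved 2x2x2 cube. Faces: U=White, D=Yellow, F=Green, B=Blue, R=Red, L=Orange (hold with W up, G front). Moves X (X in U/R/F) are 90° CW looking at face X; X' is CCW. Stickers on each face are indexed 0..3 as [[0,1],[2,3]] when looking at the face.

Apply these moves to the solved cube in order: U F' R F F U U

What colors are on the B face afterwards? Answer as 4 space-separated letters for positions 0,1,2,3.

Answer: Y R W B

Derivation:
After move 1 (U): U=WWWW F=RRGG R=BBRR B=OOBB L=GGOO
After move 2 (F'): F=RGRG U=WWBR R=YBYR D=GOYY L=GWOW
After move 3 (R): R=YYRB U=WGBG F=RORY D=GBYO B=ROWB
After move 4 (F): F=RRYO U=WGWW R=BYGB D=RYYO L=GGOB
After move 5 (F): F=YROR U=WGBG R=WYWB D=GBYO L=GROY
After move 6 (U): U=BWGG F=WYOR R=ROWB B=GRWB L=YROY
After move 7 (U): U=GBGW F=ROOR R=GRWB B=YRWB L=WYOY
Query: B face = YRWB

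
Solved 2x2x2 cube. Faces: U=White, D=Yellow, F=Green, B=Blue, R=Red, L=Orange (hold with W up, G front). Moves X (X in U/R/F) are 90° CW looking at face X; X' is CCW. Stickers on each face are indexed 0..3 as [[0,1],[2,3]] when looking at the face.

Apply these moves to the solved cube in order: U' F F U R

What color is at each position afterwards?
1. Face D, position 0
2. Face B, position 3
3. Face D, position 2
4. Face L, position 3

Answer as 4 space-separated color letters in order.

Answer: W B Y G

Derivation:
After move 1 (U'): U=WWWW F=OOGG R=GGRR B=RRBB L=BBOO
After move 2 (F): F=GOGO U=WWOB R=WGWR D=RGYY L=BYOY
After move 3 (F): F=GGOO U=WWYY R=OGBR D=WWYY L=BROG
After move 4 (U): U=YWYW F=OGOO R=RRBR B=BRBB L=GGOG
After move 5 (R): R=BRRR U=YGYO F=OWOY D=WBYB B=WRWB
Query 1: D[0] = W
Query 2: B[3] = B
Query 3: D[2] = Y
Query 4: L[3] = G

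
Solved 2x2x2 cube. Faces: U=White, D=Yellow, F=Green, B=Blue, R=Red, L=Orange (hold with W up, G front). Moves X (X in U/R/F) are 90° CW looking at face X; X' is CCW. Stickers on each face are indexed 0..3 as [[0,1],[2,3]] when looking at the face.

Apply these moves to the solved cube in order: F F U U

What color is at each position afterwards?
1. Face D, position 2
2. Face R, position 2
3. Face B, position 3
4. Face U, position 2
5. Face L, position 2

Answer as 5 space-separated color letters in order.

After move 1 (F): F=GGGG U=WWOO R=WRWR D=RRYY L=OYOY
After move 2 (F): F=GGGG U=WWYY R=OROR D=WWYY L=OROR
After move 3 (U): U=YWYW F=ORGG R=BBOR B=ORBB L=GGOR
After move 4 (U): U=YYWW F=BBGG R=OROR B=GGBB L=OROR
Query 1: D[2] = Y
Query 2: R[2] = O
Query 3: B[3] = B
Query 4: U[2] = W
Query 5: L[2] = O

Answer: Y O B W O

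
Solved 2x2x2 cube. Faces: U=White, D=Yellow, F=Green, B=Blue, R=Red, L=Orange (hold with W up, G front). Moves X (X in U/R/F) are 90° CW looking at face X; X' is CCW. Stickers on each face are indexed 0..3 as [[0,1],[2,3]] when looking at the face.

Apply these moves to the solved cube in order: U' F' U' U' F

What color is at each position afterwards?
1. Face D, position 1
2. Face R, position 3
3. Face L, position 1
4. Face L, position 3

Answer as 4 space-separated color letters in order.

Answer: B R B O

Derivation:
After move 1 (U'): U=WWWW F=OOGG R=GGRR B=RRBB L=BBOO
After move 2 (F'): F=OGOG U=WWGR R=YGYR D=BOYY L=BWOW
After move 3 (U'): U=WRWG F=BWOG R=OGYR B=YGBB L=RROW
After move 4 (U'): U=RGWW F=RROG R=BWYR B=OGBB L=YGOW
After move 5 (F): F=ORGR U=RGWG R=WWWR D=YBYY L=YBOO
Query 1: D[1] = B
Query 2: R[3] = R
Query 3: L[1] = B
Query 4: L[3] = O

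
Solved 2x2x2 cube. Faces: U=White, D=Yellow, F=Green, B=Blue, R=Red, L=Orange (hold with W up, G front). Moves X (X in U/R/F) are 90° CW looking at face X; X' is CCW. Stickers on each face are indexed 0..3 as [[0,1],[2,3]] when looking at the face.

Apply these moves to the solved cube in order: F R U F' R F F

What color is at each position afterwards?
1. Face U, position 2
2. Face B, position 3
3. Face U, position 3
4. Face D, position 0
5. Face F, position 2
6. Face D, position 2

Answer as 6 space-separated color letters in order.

After move 1 (F): F=GGGG U=WWOO R=WRWR D=RRYY L=OYOY
After move 2 (R): R=WWRR U=WGOG F=GRGY D=RBYB B=OBWB
After move 3 (U): U=OWGG F=WWGY R=OBRR B=OYWB L=GROY
After move 4 (F'): F=WYWG U=OWOR R=BBRR D=RYYB L=GGOG
After move 5 (R): R=RBRB U=OYOG F=WYWB D=RWYO B=RYWB
After move 6 (F): F=WWBY U=OYGG R=OBGB D=RRYO L=GROW
After move 7 (F): F=BWYW U=OYWR R=GBGB D=GOYO L=GROR
Query 1: U[2] = W
Query 2: B[3] = B
Query 3: U[3] = R
Query 4: D[0] = G
Query 5: F[2] = Y
Query 6: D[2] = Y

Answer: W B R G Y Y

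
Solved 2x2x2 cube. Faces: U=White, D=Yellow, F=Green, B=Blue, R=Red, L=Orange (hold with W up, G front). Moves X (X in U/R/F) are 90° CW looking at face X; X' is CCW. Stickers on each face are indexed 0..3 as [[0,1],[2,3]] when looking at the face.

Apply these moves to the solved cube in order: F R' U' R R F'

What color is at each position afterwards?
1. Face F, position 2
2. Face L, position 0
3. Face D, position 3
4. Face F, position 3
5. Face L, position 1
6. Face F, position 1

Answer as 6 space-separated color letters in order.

Answer: O Y O G G R

Derivation:
After move 1 (F): F=GGGG U=WWOO R=WRWR D=RRYY L=OYOY
After move 2 (R'): R=RRWW U=WBOB F=GWGO D=RGYG B=YBRB
After move 3 (U'): U=BBWO F=OYGO R=GWWW B=RRRB L=YBOY
After move 4 (R): R=WGWW U=BYWO F=OGGG D=RRYR B=ORBB
After move 5 (R): R=WWWG U=BGWG F=ORGR D=RBYO B=ORYB
After move 6 (F'): F=RROG U=BGWW R=BWRG D=BYYO L=YGOW
Query 1: F[2] = O
Query 2: L[0] = Y
Query 3: D[3] = O
Query 4: F[3] = G
Query 5: L[1] = G
Query 6: F[1] = R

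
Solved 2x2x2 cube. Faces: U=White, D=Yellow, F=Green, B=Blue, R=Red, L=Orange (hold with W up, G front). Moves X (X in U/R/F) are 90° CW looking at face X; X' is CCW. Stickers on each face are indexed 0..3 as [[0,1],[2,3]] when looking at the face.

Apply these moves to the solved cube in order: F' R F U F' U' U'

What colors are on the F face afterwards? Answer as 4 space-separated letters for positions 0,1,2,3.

Answer: O O R Y

Derivation:
After move 1 (F'): F=GGGG U=WWRR R=YRYR D=OOYY L=OWOW
After move 2 (R): R=YYRR U=WGRG F=GOGY D=OBYB B=RBWB
After move 3 (F): F=GGYO U=WGWW R=RYGR D=RYYB L=OOOB
After move 4 (U): U=WWWG F=RYYO R=RBGR B=OOWB L=GGOB
After move 5 (F'): F=YORY U=WWRG R=YBRR D=GBYB L=GGOW
After move 6 (U'): U=WGWR F=GGRY R=YORR B=YBWB L=OOOW
After move 7 (U'): U=GRWW F=OORY R=GGRR B=YOWB L=YBOW
Query: F face = OORY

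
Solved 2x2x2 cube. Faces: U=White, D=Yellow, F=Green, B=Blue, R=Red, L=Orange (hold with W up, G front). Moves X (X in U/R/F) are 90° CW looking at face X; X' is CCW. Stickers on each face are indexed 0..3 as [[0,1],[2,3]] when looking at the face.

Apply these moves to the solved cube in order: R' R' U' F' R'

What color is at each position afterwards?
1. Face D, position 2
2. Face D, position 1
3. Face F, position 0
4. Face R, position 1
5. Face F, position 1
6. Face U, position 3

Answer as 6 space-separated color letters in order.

After move 1 (R'): R=RRRR U=WBWB F=GWGW D=YGYG B=YBYB
After move 2 (R'): R=RRRR U=WYWY F=GBGB D=YWYW B=GBGB
After move 3 (U'): U=YYWW F=OOGB R=GBRR B=RRGB L=GBOO
After move 4 (F'): F=OBOG U=YYGR R=WBYR D=BOYW L=GWOW
After move 5 (R'): R=BRWY U=YGGR F=OYOR D=BBYG B=WROB
Query 1: D[2] = Y
Query 2: D[1] = B
Query 3: F[0] = O
Query 4: R[1] = R
Query 5: F[1] = Y
Query 6: U[3] = R

Answer: Y B O R Y R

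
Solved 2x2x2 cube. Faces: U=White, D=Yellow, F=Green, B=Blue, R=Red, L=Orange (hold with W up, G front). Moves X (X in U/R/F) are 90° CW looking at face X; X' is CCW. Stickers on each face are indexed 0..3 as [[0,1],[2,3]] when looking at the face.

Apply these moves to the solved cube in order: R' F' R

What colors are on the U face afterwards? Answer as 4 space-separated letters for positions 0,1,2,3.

After move 1 (R'): R=RRRR U=WBWB F=GWGW D=YGYG B=YBYB
After move 2 (F'): F=WWGG U=WBRR R=GRYR D=OOYG L=OBOW
After move 3 (R): R=YGRR U=WWRG F=WOGG D=OYYY B=RBBB
Query: U face = WWRG

Answer: W W R G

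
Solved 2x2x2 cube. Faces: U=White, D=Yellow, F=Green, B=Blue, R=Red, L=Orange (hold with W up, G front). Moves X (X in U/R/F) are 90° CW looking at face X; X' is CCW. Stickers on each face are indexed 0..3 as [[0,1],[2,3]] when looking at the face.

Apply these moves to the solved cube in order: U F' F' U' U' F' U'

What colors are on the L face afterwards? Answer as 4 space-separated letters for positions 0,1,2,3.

Answer: G G O W

Derivation:
After move 1 (U): U=WWWW F=RRGG R=BBRR B=OOBB L=GGOO
After move 2 (F'): F=RGRG U=WWBR R=YBYR D=GOYY L=GWOW
After move 3 (F'): F=GGRR U=WWYY R=OBGR D=WWYY L=GROB
After move 4 (U'): U=WYWY F=GRRR R=GGGR B=OBBB L=OOOB
After move 5 (U'): U=YYWW F=OORR R=GRGR B=GGBB L=OBOB
After move 6 (F'): F=OROR U=YYGG R=WRWR D=BBYY L=OWOW
After move 7 (U'): U=YGYG F=OWOR R=ORWR B=WRBB L=GGOW
Query: L face = GGOW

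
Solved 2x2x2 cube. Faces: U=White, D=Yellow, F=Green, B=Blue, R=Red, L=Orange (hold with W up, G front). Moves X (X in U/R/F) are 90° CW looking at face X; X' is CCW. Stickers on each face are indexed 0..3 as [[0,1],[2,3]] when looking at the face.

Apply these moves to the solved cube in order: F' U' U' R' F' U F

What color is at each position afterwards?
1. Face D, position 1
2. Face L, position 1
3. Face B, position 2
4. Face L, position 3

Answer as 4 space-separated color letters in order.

After move 1 (F'): F=GGGG U=WWRR R=YRYR D=OOYY L=OWOW
After move 2 (U'): U=WRWR F=OWGG R=GGYR B=YRBB L=BBOW
After move 3 (U'): U=RRWW F=BBGG R=OWYR B=GGBB L=YROW
After move 4 (R'): R=WROY U=RBWG F=BRGW D=OBYG B=YGOB
After move 5 (F'): F=RWBG U=RBWO R=BROY D=RWYG L=YGOW
After move 6 (U): U=WROB F=BRBG R=YGOY B=YGOB L=RWOW
After move 7 (F): F=BBGR U=WRWW R=OGBY D=OYYG L=RROW
Query 1: D[1] = Y
Query 2: L[1] = R
Query 3: B[2] = O
Query 4: L[3] = W

Answer: Y R O W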